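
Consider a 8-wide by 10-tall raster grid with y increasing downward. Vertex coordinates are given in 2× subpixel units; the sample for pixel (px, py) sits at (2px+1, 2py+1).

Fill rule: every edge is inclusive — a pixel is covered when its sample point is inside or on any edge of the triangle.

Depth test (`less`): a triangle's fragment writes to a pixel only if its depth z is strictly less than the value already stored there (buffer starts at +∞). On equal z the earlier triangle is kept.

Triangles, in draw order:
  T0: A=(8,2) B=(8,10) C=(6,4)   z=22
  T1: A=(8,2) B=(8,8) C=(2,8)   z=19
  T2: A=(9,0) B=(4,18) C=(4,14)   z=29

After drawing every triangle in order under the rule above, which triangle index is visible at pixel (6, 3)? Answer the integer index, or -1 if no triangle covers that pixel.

T0:
  2·area = 16
  edge (8, 2)→(8, 10): d=(0,8) inclusive
  edge (8, 10)→(6, 4): d=(-2,-6) inclusive
  edge (6, 4)→(8, 2): d=(2,-2) inclusive
    (2,0)@(5, 1): e=[24,0,-8] → .  [on edge]
    (4,0)@(9, 1): e=[-8,24,0] → .  [on edge]
    (3,1)@(7, 3): e=[8,8,0] → X  [on edge]
    (4,1)@(9, 3): e=[-8,20,4] → .
    (2,2)@(5, 5): e=[24,-8,0] → .  [on edge]
    (3,2)@(7, 5): e=[8,4,4] → X
    (4,2)@(9, 5): e=[-8,16,8] → .
    (1,3)@(3, 7): e=[40,-24,0] → .  [on edge]
    (3,3)@(7, 7): e=[8,0,8] → X  [on edge]
    (4,3)@(9, 7): e=[-8,12,12] → .
    (0,4)@(1, 9): e=[56,-40,0] → .  [on edge]
    (3,4)@(7, 9): e=[8,-4,12] → .
    (4,6)@(9, 13): e=[-8,0,24] → .  [on edge]
    (5,9)@(11, 19): e=[-24,0,40] → .  [on edge]
  covered (3 px):
    . . . . . . . .
    . . . X . . . .
    . . . X . . . .
    . . . X . . . .
    . . . . . . . .
    . . . . . . . .
    . . . . . . . .
    . . . . . . . .
    . . . . . . . .
    . . . . . . . .
T1:
  2·area = 36
  edge (8, 2)→(8, 8): d=(0,6) inclusive
  edge (8, 8)→(2, 8): d=(-6,0) inclusive
  edge (2, 8)→(8, 2): d=(6,-6) inclusive
    (4,0)@(9, 1): e=[-6,42,0] → .  [on edge]
    (3,1)@(7, 3): e=[6,30,0] → X  [on edge]
    (4,1)@(9, 3): e=[-6,30,12] → .
    (2,2)@(5, 5): e=[18,18,0] → X  [on edge]
    (4,2)@(9, 5): e=[-6,18,24] → .
    (1,3)@(3, 7): e=[30,6,0] → X  [on edge]
    (4,3)@(9, 7): e=[-6,6,36] → .
    (0,4)@(1, 9): e=[42,-6,0] → .  [on edge]
    (1,4)@(3, 9): e=[30,-6,12] → .
    (2,4)@(5, 9): e=[18,-6,24] → .
    (3,4)@(7, 9): e=[6,-6,36] → .
  covered (6 px):
    . . . . . . . .
    . . . X . . . .
    . . X X . . . .
    . X X X . . . .
    . . . . . . . .
    . . . . . . . .
    . . . . . . . .
    . . . . . . . .
    . . . . . . . .
    . . . . . . . .
T2:
  2·area = 20
  edge (9, 0)→(4, 18): d=(-5,18) inclusive
  edge (4, 18)→(4, 14): d=(0,-4) inclusive
  edge (4, 14)→(9, 0): d=(5,-14) inclusive
    (3,3)@(7, 7): e=[1,12,7] → X
    (4,3)@(9, 7): e=[-35,20,35] → .
    (3,4)@(7, 9): e=[-9,12,17] → .
    (2,6)@(5, 13): e=[7,4,9] → X
    (3,6)@(7, 13): e=[-29,12,37] → .
    (2,7)@(5, 15): e=[-3,4,19] → .
  covered (2 px):
    . . . . . . . .
    . . . . . . . .
    . . . . . . . .
    . . . X . . . .
    . . . . . . . .
    . . . . . . . .
    . . X . . . . .
    . . . . . . . .
    . . . . . . . .
    . . . . . . . .

Z-buffer (winner per pixel, '.' = empty):
  . . . . . . . .
  . . . 1 . . . .
  . . 1 1 . . . .
  . 1 1 1 . . . .
  . . . . . . . .
  . . . . . . . .
  . . 2 . . . . .
  . . . . . . . .
  . . . . . . . .
  . . . . . . . .

Result: -1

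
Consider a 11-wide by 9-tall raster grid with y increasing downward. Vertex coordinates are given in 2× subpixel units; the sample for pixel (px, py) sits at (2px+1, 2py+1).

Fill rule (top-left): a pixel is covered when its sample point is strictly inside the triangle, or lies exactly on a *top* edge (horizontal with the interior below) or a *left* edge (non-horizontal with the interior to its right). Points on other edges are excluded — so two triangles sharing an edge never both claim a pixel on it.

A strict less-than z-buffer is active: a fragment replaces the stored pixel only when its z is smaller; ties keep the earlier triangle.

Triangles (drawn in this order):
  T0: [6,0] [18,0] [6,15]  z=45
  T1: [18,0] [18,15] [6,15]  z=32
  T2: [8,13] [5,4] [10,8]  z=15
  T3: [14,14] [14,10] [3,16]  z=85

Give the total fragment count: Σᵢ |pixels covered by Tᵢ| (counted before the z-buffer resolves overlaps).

T0:
  2·area = 180
  edge (6, 0)→(18, 0): d=(12,0) top-left  bias=+0
  edge (18, 0)→(6, 15): d=(-12,15) right/bottom  bias=-1
  edge (6, 15)→(6, 0): d=(0,-15) top-left  bias=+0
    (3,0)@(7, 1): e=[12,153,15] → █
    (4,0)@(9, 1): e=[12,123,45] → █
    (5,0)@(11, 1): e=[12,93,75] → █
    (6,0)@(13, 1): e=[12,63,105] → █
    (7,0)@(15, 1): e=[12,33,135] → █
    (8,0)@(17, 1): e=[12,3,165] → █
    (9,0)@(19, 1): e=[12,-27,195] → ·
    (3,1)@(7, 3): e=[36,129,15] → █
    (8,1)@(17, 3): e=[36,-21,165] → ·
    (3,2)@(7, 5): e=[60,105,15] → █
    (7,2)@(15, 5): e=[60,-15,135] → ·
    (3,3)@(7, 7): e=[84,81,15] → █
  covered (23 px):
    · · · █ █ █ █ █ █ · ·
    · · · █ █ █ █ █ · · ·
    · · · █ █ █ █ · · · ·
    · · · █ █ █ · · · · ·
    · · · █ █ · · · · · ·
    · · · █ █ · · · · · ·
    · · · █ · · · · · · ·
    · · · · · · · · · · ·
    · · · · · · · · · · ·
T1:
  2·area = 180
  edge (18, 0)→(18, 15): d=(0,15) right/bottom  bias=-1
  edge (18, 15)→(6, 15): d=(-12,0) right/bottom  bias=-1
  edge (6, 15)→(18, 0): d=(12,-15) top-left  bias=+0
    (8,1)@(17, 3): e=[15,144,21] → █
    (9,1)@(19, 3): e=[-15,144,51] → ·
    (7,2)@(15, 5): e=[45,120,15] → █
    (9,2)@(19, 5): e=[-15,120,75] → ·
    (6,3)@(13, 7): e=[75,96,9] → █
    (9,3)@(19, 7): e=[-15,96,99] → ·
    (5,4)@(11, 9): e=[105,72,3] → █
    (9,4)@(19, 9): e=[-15,72,123] → ·
    (5,5)@(11, 11): e=[105,48,27] → █
    (9,5)@(19, 11): e=[-15,48,147] → ·
    (4,6)@(9, 13): e=[135,24,21] → █
    (9,6)@(19, 13): e=[-15,24,171] → ·
    (0,7)@(1, 15): e=[255,0,-75] → ·  [on edge]
    (1,7)@(3, 15): e=[225,0,-45] → ·  [on edge]
    (2,7)@(5, 15): e=[195,0,-15] → ·  [on edge]
    (3,7)@(7, 15): e=[165,0,15] → ·  [on edge]
    (4,7)@(9, 15): e=[135,0,45] → ·  [on edge]
    (5,7)@(11, 15): e=[105,0,75] → ·  [on edge]
    (6,7)@(13, 15): e=[75,0,105] → ·  [on edge]
    (7,7)@(15, 15): e=[45,0,135] → ·  [on edge]
    (8,7)@(17, 15): e=[15,0,165] → ·  [on edge]
    (9,7)@(19, 15): e=[-15,0,195] → ·  [on edge]
    (10,7)@(21, 15): e=[-45,0,225] → ·  [on edge]
  covered (19 px):
    · · · · · · · · · · ·
    · · · · · · · · █ · ·
    · · · · · · · █ █ · ·
    · · · · · · █ █ █ · ·
    · · · · · █ █ █ █ · ·
    · · · · · █ █ █ █ · ·
    · · · · █ █ █ █ █ · ·
    · · · · · · · · · · ·
    · · · · · · · · · · ·
T2:
  2·area = 33
  edge (8, 13)→(5, 4): d=(-3,-9) top-left  bias=+0
  edge (5, 4)→(10, 8): d=(5,4) right/bottom  bias=-1
  edge (10, 8)→(8, 13): d=(-2,5) right/bottom  bias=-1
    (3,3)@(7, 7): e=[9,7,17] → █
    (4,3)@(9, 7): e=[27,-1,7] → ·
    (3,4)@(7, 9): e=[3,17,13] → █
    (4,4)@(9, 9): e=[21,9,3] → █
    (5,4)@(11, 9): e=[39,1,-7] → ·
    (3,5)@(7, 11): e=[-3,27,9] → ·
    (4,5)@(9, 11): e=[15,19,-1] → ·
  covered (3 px):
    · · · · · · · · · · ·
    · · · · · · · · · · ·
    · · · · · · · · · · ·
    · · · █ · · · · · · ·
    · · · █ █ · · · · · ·
    · · · · · · · · · · ·
    · · · · · · · · · · ·
    · · · · · · · · · · ·
    · · · · · · · · · · ·
T3:
  2·area = 44  (B↔C swapped to make it positive)
  edge (14, 14)→(3, 16): d=(-11,2) right/bottom  bias=-1
  edge (3, 16)→(14, 10): d=(11,-6) top-left  bias=+0
  edge (14, 10)→(14, 14): d=(0,4) right/bottom  bias=-1
    (6,5)@(13, 11): e=[35,5,4] → █
    (7,5)@(15, 11): e=[31,17,-4] → ·
    (4,6)@(9, 13): e=[21,3,20] → █
    (5,6)@(11, 13): e=[17,15,12] → █
    (7,6)@(15, 13): e=[9,39,-4] → ·
    (2,7)@(5, 15): e=[7,1,36] → █
    (3,7)@(7, 15): e=[3,13,28] → █
    (4,7)@(9, 15): e=[-1,25,20] → ·
    (5,7)@(11, 15): e=[-5,37,12] → ·
    (6,7)@(13, 15): e=[-9,49,4] → ·
    (2,8)@(5, 17): e=[-15,23,36] → ·
    (3,8)@(7, 17): e=[-19,35,28] → ·
  covered (6 px):
    · · · · · · · · · · ·
    · · · · · · · · · · ·
    · · · · · · · · · · ·
    · · · · · · · · · · ·
    · · · · · · · · · · ·
    · · · · · · █ · · · ·
    · · · · █ █ █ · · · ·
    · · █ █ · · · · · · ·
    · · · · · · · · · · ·

Result: 51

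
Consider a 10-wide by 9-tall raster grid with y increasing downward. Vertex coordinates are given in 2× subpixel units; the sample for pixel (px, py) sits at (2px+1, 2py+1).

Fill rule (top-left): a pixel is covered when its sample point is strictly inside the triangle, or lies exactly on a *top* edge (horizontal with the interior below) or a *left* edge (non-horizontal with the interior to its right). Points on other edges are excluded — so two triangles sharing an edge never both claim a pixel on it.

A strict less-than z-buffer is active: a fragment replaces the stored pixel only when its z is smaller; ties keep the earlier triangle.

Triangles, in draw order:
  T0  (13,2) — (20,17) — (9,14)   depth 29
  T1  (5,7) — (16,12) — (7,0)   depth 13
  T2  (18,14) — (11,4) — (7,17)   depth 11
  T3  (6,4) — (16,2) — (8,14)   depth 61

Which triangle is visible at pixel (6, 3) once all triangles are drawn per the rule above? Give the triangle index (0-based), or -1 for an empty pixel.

T0:
  2·area = 144
  edge (13, 2)→(20, 17): d=(7,15) right/bottom  bias=-1
  edge (20, 17)→(9, 14): d=(-11,-3) top-left  bias=+0
  edge (9, 14)→(13, 2): d=(4,-12) top-left  bias=+0
    (6,1)@(13, 3): e=[7,133,4] → █
    (7,1)@(15, 3): e=[-23,139,28] → ·
    (6,2)@(13, 5): e=[21,111,12] → █
    (7,2)@(15, 5): e=[-9,117,36] → ·
    (6,3)@(13, 7): e=[35,89,20] → █
    (7,3)@(15, 7): e=[5,95,44] → █
    (8,3)@(17, 7): e=[-25,101,68] → ·
    (5,4)@(11, 9): e=[79,61,4] → █
    (8,4)@(17, 9): e=[-11,79,76] → ·
    (5,5)@(11, 11): e=[93,39,12] → █
    (8,5)@(17, 11): e=[3,57,84] → █
    (9,5)@(19, 11): e=[-27,63,108] → ·
  covered (19 px):
    · · · · · · · · · ·
    · · · · · · █ · · ·
    · · · · · · █ · · ·
    · · · · · · █ █ · ·
    · · · · · █ █ █ · ·
    · · · · · █ █ █ █ ·
    · · · · · █ █ █ █ ·
    · · · · · · █ █ █ █
    · · · · · · · · · ·
T1:
  2·area = 87  (B↔C swapped to make it positive)
  edge (5, 7)→(7, 0): d=(2,-7) top-left  bias=+0
  edge (7, 0)→(16, 12): d=(9,12) right/bottom  bias=-1
  edge (16, 12)→(5, 7): d=(-11,-5) top-left  bias=+0
    (3,0)@(7, 1): e=[2,9,76] → █
    (4,0)@(9, 1): e=[16,-15,86] → ·
    (3,1)@(7, 3): e=[6,27,54] → █
    (4,1)@(9, 3): e=[20,3,64] → █
    (5,1)@(11, 3): e=[34,-21,74] → ·
    (3,2)@(7, 5): e=[10,45,32] → █
    (5,2)@(11, 5): e=[38,-3,52] → ·
    (2,3)@(5, 7): e=[0,87,0] → █  [on edge]
    (5,3)@(11, 7): e=[42,15,30] → █
    (6,3)@(13, 7): e=[56,-9,40] → ·
    (2,4)@(5, 9): e=[4,105,-22] → ·
    (3,4)@(7, 9): e=[18,81,-12] → ·
  covered (12 px):
    · · · █ · · · · · ·
    · · · █ █ · · · · ·
    · · · █ █ · · · · ·
    · · █ █ █ █ · · · ·
    · · · · · █ █ · · ·
    · · · · · · · █ · ·
    · · · · · · · · · ·
    · · · · · · · · · ·
    · · · · · · · · · ·
T2:
  2·area = 131  (B↔C swapped to make it positive)
  edge (18, 14)→(7, 17): d=(-11,3) right/bottom  bias=-1
  edge (7, 17)→(11, 4): d=(4,-13) top-left  bias=+0
  edge (11, 4)→(18, 14): d=(7,10) right/bottom  bias=-1
    (5,2)@(11, 5): e=[120,4,7] → █
    (6,2)@(13, 5): e=[114,30,-13] → ·
    (5,3)@(11, 7): e=[98,12,21] → █
    (6,3)@(13, 7): e=[92,38,1] → █
    (7,3)@(15, 7): e=[86,64,-19] → ·
    (5,4)@(11, 9): e=[76,20,35] → █
    (7,4)@(15, 9): e=[64,72,-5] → ·
    (4,5)@(9, 11): e=[60,2,69] → █
    (7,5)@(15, 11): e=[42,80,9] → █
    (8,5)@(17, 11): e=[36,106,-11] → ·
    (4,6)@(9, 13): e=[38,10,83] → █
    (8,6)@(17, 13): e=[14,114,3] → █
    (3,8)@(7, 17): e=[0,0,131] → ·  [on edge]
  covered (17 px):
    · · · · · · · · · ·
    · · · · · · · · · ·
    · · · · · █ · · · ·
    · · · · · █ █ · · ·
    · · · · · █ █ · · ·
    · · · · █ █ █ █ · ·
    · · · · █ █ █ █ █ ·
    · · · · █ █ █ · · ·
    · · · · · · · · · ·
T3:
  2·area = 104
  edge (6, 4)→(16, 2): d=(10,-2) top-left  bias=+0
  edge (16, 2)→(8, 14): d=(-8,12) right/bottom  bias=-1
  edge (8, 14)→(6, 4): d=(-2,-10) top-left  bias=+0
    (5,1)@(11, 3): e=[0,52,52] → █  [on edge]
    (6,1)@(13, 3): e=[4,28,72] → █
    (7,1)@(15, 3): e=[8,4,92] → █
    (8,1)@(17, 3): e=[12,-20,112] → ·
    (0,2)@(1, 5): e=[0,156,-52] → ·  [on edge]
    (3,2)@(7, 5): e=[12,84,8] → █
    (4,2)@(9, 5): e=[16,60,28] → █
    (7,2)@(15, 5): e=[28,-12,88] → ·
    (3,3)@(7, 7): e=[32,68,4] → █
    (6,3)@(13, 7): e=[44,-4,64] → ·
    (3,4)@(7, 9): e=[52,52,0] → █  [on edge]
    (6,4)@(13, 9): e=[64,-20,60] → ·
  covered (14 px):
    · · · · · · · · · ·
    · · · · · █ █ █ · ·
    · · · █ █ █ █ · · ·
    · · · █ █ █ · · · ·
    · · · █ █ █ · · · ·
    · · · · █ · · · · ·
    · · · · · · · · · ·
    · · · · · · · · · ·
    · · · · · · · · · ·

Z-buffer (winner per pixel, '.' = empty):
  . . . 1 . . . . . .
  . . . 1 1 3 0 3 . .
  . . . 1 1 2 0 . . .
  . . 1 1 1 2 2 0 . .
  . . . 3 3 2 2 0 . .
  . . . . 2 2 2 2 0 .
  . . . . 2 2 2 2 2 .
  . . . . 2 2 2 0 0 0
  . . . . . . . . . .

Final: 2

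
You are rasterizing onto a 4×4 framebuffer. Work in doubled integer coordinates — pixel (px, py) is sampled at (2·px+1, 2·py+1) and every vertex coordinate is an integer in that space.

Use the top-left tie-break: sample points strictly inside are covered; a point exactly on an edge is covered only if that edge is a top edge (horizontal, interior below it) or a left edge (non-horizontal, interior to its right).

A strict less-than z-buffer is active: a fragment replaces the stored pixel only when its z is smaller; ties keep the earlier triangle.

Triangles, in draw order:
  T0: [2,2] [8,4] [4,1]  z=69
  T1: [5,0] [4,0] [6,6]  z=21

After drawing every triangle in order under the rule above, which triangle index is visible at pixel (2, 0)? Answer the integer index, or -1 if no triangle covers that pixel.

T0:
  2·area = 10  (B↔C swapped to make it positive)
  edge (2, 2)→(4, 1): d=(2,-1) top-left  bias=+0
  edge (4, 1)→(8, 4): d=(4,3) right/bottom  bias=-1
  edge (8, 4)→(2, 2): d=(-6,-2) top-left  bias=+0
    (2,1)@(5, 3): e=[5,5,0] → #  [on edge]
    (3,1)@(7, 3): e=[7,-1,4] → ·
    (2,2)@(5, 5): e=[9,13,-12] → ·
  covered (1 px):
    · · · ·
    · · # ·
    · · · ·
    · · · ·
T1:
  2·area = 6  (B↔C swapped to make it positive)
  edge (5, 0)→(6, 6): d=(1,6) right/bottom  bias=-1
  edge (6, 6)→(4, 0): d=(-2,-6) top-left  bias=+0
  edge (4, 0)→(5, 0): d=(1,0) top-left  bias=+0
    (2,0)@(5, 1): e=[1,4,1] → #
    (3,0)@(7, 1): e=[-11,16,1] → ·
    (2,1)@(5, 3): e=[3,0,3] → #  [on edge]
    (3,1)@(7, 3): e=[-9,12,3] → ·
    (2,2)@(5, 5): e=[5,-4,5] → ·
  covered (2 px):
    · · # ·
    · · # ·
    · · · ·
    · · · ·

Z-buffer (winner per pixel, '.' = empty):
  . . 1 .
  . . 1 .
  . . . .
  . . . .

Answer: 1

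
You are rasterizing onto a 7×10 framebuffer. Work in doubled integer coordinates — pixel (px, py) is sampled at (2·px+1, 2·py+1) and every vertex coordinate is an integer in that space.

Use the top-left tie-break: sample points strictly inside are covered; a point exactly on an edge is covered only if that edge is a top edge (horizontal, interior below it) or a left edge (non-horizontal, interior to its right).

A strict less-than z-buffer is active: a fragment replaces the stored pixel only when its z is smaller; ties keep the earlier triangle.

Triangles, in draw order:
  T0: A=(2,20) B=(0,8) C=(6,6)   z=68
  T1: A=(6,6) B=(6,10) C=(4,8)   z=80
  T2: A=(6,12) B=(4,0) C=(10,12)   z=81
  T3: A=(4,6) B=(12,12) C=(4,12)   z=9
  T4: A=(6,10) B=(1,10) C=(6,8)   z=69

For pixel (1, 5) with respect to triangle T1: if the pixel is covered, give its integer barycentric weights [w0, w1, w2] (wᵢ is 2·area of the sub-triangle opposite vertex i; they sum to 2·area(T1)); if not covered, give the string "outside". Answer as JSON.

T0:
  2·area = 76
  edge (2, 20)→(0, 8): d=(-2,-12) top-left  bias=+0
  edge (0, 8)→(6, 6): d=(6,-2) top-left  bias=+0
  edge (6, 6)→(2, 20): d=(-4,14) right/bottom  bias=-1
    (4,2)@(9, 5): e=[114,0,-38] → .  [on edge]
    (1,3)@(3, 7): e=[38,0,38] → X  [on edge]
    (2,3)@(5, 7): e=[62,4,10] → X
    (3,3)@(7, 7): e=[86,8,-18] → .
    (0,4)@(1, 9): e=[10,8,58] → X
    (3,4)@(7, 9): e=[82,20,-26] → .
    (0,5)@(1, 11): e=[6,20,50] → X
    (2,5)@(5, 11): e=[54,28,-6] → .
    (0,6)@(1, 13): e=[2,32,42] → X
    (2,6)@(5, 13): e=[50,40,-14] → .
    (0,7)@(1, 15): e=[-2,44,34] → .
    (1,7)@(3, 15): e=[22,48,6] → X
  covered (10 px):
    . . . . . . .
    . . . . . . .
    . . . . . . .
    . X X . . . .
    X X X . . . .
    X X . . . . .
    X X . . . . .
    . X . . . . .
    . . . . . . .
    . . . . . . .
T1:
  2·area = 8
  edge (6, 6)→(6, 10): d=(0,4) right/bottom  bias=-1
  edge (6, 10)→(4, 8): d=(-2,-2) top-left  bias=+0
  edge (4, 8)→(6, 6): d=(2,-2) top-left  bias=+0
    (5,0)@(11, 1): e=[-20,28,0] → .  [on edge]
    (4,1)@(9, 3): e=[-12,20,0] → .  [on edge]
    (0,2)@(1, 5): e=[20,0,-12] → .  [on edge]
    (3,2)@(7, 5): e=[-4,12,0] → .  [on edge]
    (1,3)@(3, 7): e=[12,0,-4] → .  [on edge]
    (2,3)@(5, 7): e=[4,4,0] → X  [on edge]
    (3,3)@(7, 7): e=[-4,8,4] → .
    (1,4)@(3, 9): e=[12,-4,0] → .  [on edge]
    (2,4)@(5, 9): e=[4,0,4] → X  [on edge]
    (3,4)@(7, 9): e=[-4,4,8] → .
    (0,5)@(1, 11): e=[20,-12,0] → .  [on edge]
    (2,5)@(5, 11): e=[4,-4,8] → .
    (3,5)@(7, 11): e=[-4,0,12] → .  [on edge]
    (4,6)@(9, 13): e=[-12,0,20] → .  [on edge]
    (5,7)@(11, 15): e=[-20,0,28] → .  [on edge]
    (6,8)@(13, 17): e=[-28,0,36] → .  [on edge]
  covered (2 px):
    . . . . . . .
    . . . . . . .
    . . . . . . .
    . . X . . . .
    . . X . . . .
    . . . . . . .
    . . . . . . .
    . . . . . . .
    . . . . . . .
    . . . . . . .
T2:
  2·area = 48
  edge (6, 12)→(4, 0): d=(-2,-12) top-left  bias=+0
  edge (4, 0)→(10, 12): d=(6,12) right/bottom  bias=-1
  edge (10, 12)→(6, 12): d=(-4,0) right/bottom  bias=-1
    (2,1)@(5, 3): e=[6,6,36] → X
    (3,1)@(7, 3): e=[30,-18,36] → .
    (2,2)@(5, 5): e=[2,18,28] → X
    (3,2)@(7, 5): e=[26,-6,28] → .
    (2,3)@(5, 7): e=[-2,30,20] → .
    (3,3)@(7, 7): e=[22,6,20] → X
    (4,3)@(9, 7): e=[46,-18,20] → .
    (3,4)@(7, 9): e=[18,18,12] → X
    (4,4)@(9, 9): e=[42,-6,12] → .
    (3,5)@(7, 11): e=[14,30,4] → X
    (4,5)@(9, 11): e=[38,6,4] → X
    (5,5)@(11, 11): e=[62,-18,4] → .
  covered (6 px):
    . . . . . . .
    . . X . . . .
    . . X . . . .
    . . . X . . .
    . . . X . . .
    . . . X X . .
    . . . . . . .
    . . . . . . .
    . . . . . . .
    . . . . . . .
T3:
  2·area = 48
  edge (4, 6)→(12, 12): d=(8,6) right/bottom  bias=-1
  edge (12, 12)→(4, 12): d=(-8,0) right/bottom  bias=-1
  edge (4, 12)→(4, 6): d=(0,-6) top-left  bias=+0
    (2,3)@(5, 7): e=[2,40,6] → X
    (3,3)@(7, 7): e=[-10,40,18] → .
    (2,4)@(5, 9): e=[18,24,6] → X
    (3,4)@(7, 9): e=[6,24,18] → X
    (4,4)@(9, 9): e=[-6,24,30] → .
    (2,5)@(5, 11): e=[34,8,6] → X
    (4,5)@(9, 11): e=[10,8,30] → X
    (5,5)@(11, 11): e=[-2,8,42] → .
    (2,6)@(5, 13): e=[50,-8,6] → .
    (3,6)@(7, 13): e=[38,-8,18] → .
    (4,6)@(9, 13): e=[26,-8,30] → .
  covered (6 px):
    . . . . . . .
    . . . . . . .
    . . . . . . .
    . . X . . . .
    . . X X . . .
    . . X X X . .
    . . . . . . .
    . . . . . . .
    . . . . . . .
    . . . . . . .
T4:
  2·area = 10
  edge (6, 10)→(1, 10): d=(-5,0) right/bottom  bias=-1
  edge (1, 10)→(6, 8): d=(5,-2) top-left  bias=+0
  edge (6, 8)→(6, 10): d=(0,2) right/bottom  bias=-1
    (2,4)@(5, 9): e=[5,3,2] → X
    (3,4)@(7, 9): e=[5,7,-2] → .
    (2,5)@(5, 11): e=[-5,13,2] → .
  covered (1 px):
    . . . . . . .
    . . . . . . .
    . . . . . . .
    . . . . . . .
    . . X . . . .
    . . . . . . .
    . . . . . . .
    . . . . . . .
    . . . . . . .
    . . . . . . .

Final: "outside"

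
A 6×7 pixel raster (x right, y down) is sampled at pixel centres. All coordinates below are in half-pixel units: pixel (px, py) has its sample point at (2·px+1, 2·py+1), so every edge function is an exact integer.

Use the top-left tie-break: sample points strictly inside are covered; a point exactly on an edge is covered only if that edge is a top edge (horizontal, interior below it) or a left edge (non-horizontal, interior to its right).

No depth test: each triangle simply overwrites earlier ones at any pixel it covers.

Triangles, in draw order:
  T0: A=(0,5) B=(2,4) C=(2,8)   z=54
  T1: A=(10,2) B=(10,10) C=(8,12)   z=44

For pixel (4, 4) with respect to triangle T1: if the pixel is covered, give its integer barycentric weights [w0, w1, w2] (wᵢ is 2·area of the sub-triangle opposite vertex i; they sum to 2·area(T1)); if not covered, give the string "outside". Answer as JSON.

T0:
  2·area = 8
  edge (0, 5)→(2, 4): d=(2,-1) top-left  bias=+0
  edge (2, 4)→(2, 8): d=(0,4) right/bottom  bias=-1
  edge (2, 8)→(0, 5): d=(-2,-3) top-left  bias=+0
    (0,2)@(1, 5): e=[1,4,3] → X
    (1,2)@(3, 5): e=[3,-4,9] → .
    (0,3)@(1, 7): e=[5,4,-1] → .
  covered (1 px):
    . . . . . .
    . . . . . .
    X . . . . .
    . . . . . .
    . . . . . .
    . . . . . .
    . . . . . .
T1:
  2·area = 16
  edge (10, 2)→(10, 10): d=(0,8) right/bottom  bias=-1
  edge (10, 10)→(8, 12): d=(-2,2) right/bottom  bias=-1
  edge (8, 12)→(10, 2): d=(2,-10) top-left  bias=+0
    (4,3)@(9, 7): e=[8,8,0] → X  [on edge]
    (5,3)@(11, 7): e=[-8,4,20] → .
    (4,4)@(9, 9): e=[8,4,4] → X
    (5,4)@(11, 9): e=[-8,0,24] → .  [on edge]
    (4,5)@(9, 11): e=[8,0,8] → .  [on edge]
    (3,6)@(7, 13): e=[24,0,-8] → .  [on edge]
  covered (2 px):
    . . . . . .
    . . . . . .
    . . . . . .
    . . . . X .
    . . . . X .
    . . . . . .
    . . . . . .

Answer: [4,4,8]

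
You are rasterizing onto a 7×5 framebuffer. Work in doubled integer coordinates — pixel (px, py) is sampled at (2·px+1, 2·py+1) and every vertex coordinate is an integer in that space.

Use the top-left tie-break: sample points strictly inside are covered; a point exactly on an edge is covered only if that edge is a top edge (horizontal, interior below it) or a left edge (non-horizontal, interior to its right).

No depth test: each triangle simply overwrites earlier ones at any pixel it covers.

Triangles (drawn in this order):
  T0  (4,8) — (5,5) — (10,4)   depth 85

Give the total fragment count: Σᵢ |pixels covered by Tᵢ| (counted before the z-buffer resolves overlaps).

T0:
  2·area = 14
  edge (4, 8)→(5, 5): d=(1,-3) top-left  bias=+0
  edge (5, 5)→(10, 4): d=(5,-1) top-left  bias=+0
  edge (10, 4)→(4, 8): d=(-6,4) right/bottom  bias=-1
    (2,2)@(5, 5): e=[0,0,14] → X  [on edge]
    (3,2)@(7, 5): e=[6,2,6] → X
    (4,2)@(9, 5): e=[12,4,-2] → .
    (2,3)@(5, 7): e=[2,10,2] → X
    (3,3)@(7, 7): e=[8,12,-6] → .
    (2,4)@(5, 9): e=[4,20,-10] → .
  covered (3 px):
    . . . . . . .
    . . . . . . .
    . . X X . . .
    . . X . . . .
    . . . . . . .

Result: 3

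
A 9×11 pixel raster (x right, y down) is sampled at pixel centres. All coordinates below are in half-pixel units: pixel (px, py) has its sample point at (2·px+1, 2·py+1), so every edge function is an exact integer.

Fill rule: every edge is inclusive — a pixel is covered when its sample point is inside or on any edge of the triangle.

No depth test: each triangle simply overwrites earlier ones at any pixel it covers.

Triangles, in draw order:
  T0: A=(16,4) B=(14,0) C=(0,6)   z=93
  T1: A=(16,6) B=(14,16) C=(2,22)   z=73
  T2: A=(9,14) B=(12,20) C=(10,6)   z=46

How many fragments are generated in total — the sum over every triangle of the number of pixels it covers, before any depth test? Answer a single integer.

T0:
  2·area = 68  (B↔C swapped to make it positive)
  edge (16, 4)→(0, 6): d=(-16,2) inclusive
  edge (0, 6)→(14, 0): d=(14,-6) inclusive
  edge (14, 0)→(16, 4): d=(2,4) inclusive
    (6,0)@(13, 1): e=[54,8,6] → █
    (7,0)@(15, 1): e=[50,20,-2] → ·
    (3,1)@(7, 3): e=[34,0,34] → █  [on edge]
    (4,1)@(9, 3): e=[30,12,26] → █
    (5,1)@(11, 3): e=[26,24,18] → █
    (7,1)@(15, 3): e=[18,48,2] → █
    (8,1)@(17, 3): e=[14,60,-6] → ·
    (1,2)@(3, 5): e=[10,4,54] → █
    (2,2)@(5, 5): e=[6,16,46] → █
    (4,2)@(9, 5): e=[-2,40,30] → ·
    (5,2)@(11, 5): e=[-6,52,22] → ·
    (6,2)@(13, 5): e=[-10,64,14] → ·
  covered (9 px):
    · · · · · · █ · ·
    · · · █ █ █ █ █ ·
    · █ █ █ · · · · ·
    · · · · · · · · ·
    · · · · · · · · ·
    · · · · · · · · ·
    · · · · · · · · ·
    · · · · · · · · ·
    · · · · · · · · ·
    · · · · · · · · ·
    · · · · · · · · ·
T1:
  2·area = 108
  edge (16, 6)→(14, 16): d=(-2,10) inclusive
  edge (14, 16)→(2, 22): d=(-12,6) inclusive
  edge (2, 22)→(16, 6): d=(14,-16) inclusive
    (8,0)@(17, 1): e=[0,162,-54] → ·  [on edge]
    (7,4)@(15, 9): e=[4,78,26] → █
    (8,4)@(17, 9): e=[-16,66,58] → ·
    (6,5)@(13, 11): e=[20,66,22] → █
    (7,5)@(15, 11): e=[0,54,54] → █  [on edge]
    (8,5)@(17, 11): e=[-20,42,86] → ·
    (5,6)@(11, 13): e=[36,54,18] → █
    (7,6)@(15, 13): e=[-4,30,82] → ·
    (4,7)@(9, 15): e=[52,42,14] → █
    (7,7)@(15, 15): e=[-8,6,110] → ·
    (3,8)@(7, 17): e=[68,30,10] → █
    (6,8)@(13, 17): e=[8,-6,106] → ·
    (6,10)@(13, 21): e=[0,-54,162] → ·  [on edge]
  covered (14 px):
    · · · · · · · · ·
    · · · · · · · · ·
    · · · · · · · · ·
    · · · · · · · · ·
    · · · · · · · █ ·
    · · · · · · █ █ ·
    · · · · · █ █ · ·
    · · · · █ █ █ · ·
    · · · █ █ █ · · ·
    · · █ █ · · · · ·
    · █ · · · · · · ·
T2:
  2·area = 30  (B↔C swapped to make it positive)
  edge (9, 14)→(10, 6): d=(1,-8) inclusive
  edge (10, 6)→(12, 20): d=(2,14) inclusive
  edge (12, 20)→(9, 14): d=(-3,-6) inclusive
    (5,6)@(11, 13): e=[15,0,15] → █  [on edge]
    (6,6)@(13, 13): e=[31,-28,27] → ·
    (5,7)@(11, 15): e=[17,4,9] → █
    (6,7)@(13, 15): e=[33,-24,21] → ·
    (5,8)@(11, 17): e=[19,8,3] → █
    (6,8)@(13, 17): e=[35,-20,15] → ·
    (5,9)@(11, 19): e=[21,12,-3] → ·
  covered (3 px):
    · · · · · · · · ·
    · · · · · · · · ·
    · · · · · · · · ·
    · · · · · · · · ·
    · · · · · · · · ·
    · · · · · · · · ·
    · · · · · █ · · ·
    · · · · · █ · · ·
    · · · · · █ · · ·
    · · · · · · · · ·
    · · · · · · · · ·

Final: 26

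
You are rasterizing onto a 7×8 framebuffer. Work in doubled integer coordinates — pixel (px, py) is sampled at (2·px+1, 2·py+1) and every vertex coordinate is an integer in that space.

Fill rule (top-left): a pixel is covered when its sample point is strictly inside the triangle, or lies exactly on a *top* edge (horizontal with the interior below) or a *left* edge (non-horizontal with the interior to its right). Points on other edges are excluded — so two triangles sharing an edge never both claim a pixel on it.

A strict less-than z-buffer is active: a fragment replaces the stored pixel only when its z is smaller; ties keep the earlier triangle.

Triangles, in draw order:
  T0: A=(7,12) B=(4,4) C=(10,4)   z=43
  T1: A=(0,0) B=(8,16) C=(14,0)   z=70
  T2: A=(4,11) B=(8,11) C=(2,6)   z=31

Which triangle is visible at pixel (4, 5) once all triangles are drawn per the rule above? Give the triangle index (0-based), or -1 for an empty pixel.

T0:
  2·area = 48
  edge (7, 12)→(4, 4): d=(-3,-8) top-left  bias=+0
  edge (4, 4)→(10, 4): d=(6,0) top-left  bias=+0
  edge (10, 4)→(7, 12): d=(-3,8) right/bottom  bias=-1
    (2,2)@(5, 5): e=[5,6,37] → X
    (3,2)@(7, 5): e=[21,6,21] → X
    (4,2)@(9, 5): e=[37,6,5] → X
    (5,2)@(11, 5): e=[53,6,-11] → .
    (2,3)@(5, 7): e=[-1,18,31] → .
    (3,3)@(7, 7): e=[15,18,15] → X
    (4,3)@(9, 7): e=[31,18,-1] → .
    (3,4)@(7, 9): e=[9,30,9] → X
    (4,4)@(9, 9): e=[25,30,-7] → .
    (3,5)@(7, 11): e=[3,42,3] → X
    (4,5)@(9, 11): e=[19,42,-13] → .
    (3,6)@(7, 13): e=[-3,54,-3] → .
  covered (6 px):
    . . . . . . .
    . . . . . . .
    . . X X X . .
    . . . X . . .
    . . . X . . .
    . . . X . . .
    . . . . . . .
    . . . . . . .
T1:
  2·area = 224  (B↔C swapped to make it positive)
  edge (0, 0)→(14, 0): d=(14,0) top-left  bias=+0
  edge (14, 0)→(8, 16): d=(-6,16) right/bottom  bias=-1
  edge (8, 16)→(0, 0): d=(-8,-16) top-left  bias=+0
    (0,0)@(1, 1): e=[14,202,8] → X
    (1,0)@(3, 1): e=[14,170,40] → X
    (2,0)@(5, 1): e=[14,138,72] → X
    (3,0)@(7, 1): e=[14,106,104] → X
    (4,0)@(9, 1): e=[14,74,136] → X
    (5,0)@(11, 1): e=[14,42,168] → X
    (6,0)@(13, 1): e=[14,10,200] → X
    (0,1)@(1, 3): e=[42,190,-8] → .
    (1,1)@(3, 3): e=[42,158,24] → X
    (6,1)@(13, 3): e=[42,-2,184] → .
    (1,2)@(3, 5): e=[70,146,8] → X
    (6,2)@(13, 5): e=[70,-14,168] → .
  covered (28 px):
    X X X X X X X
    . X X X X X .
    . X X X X X .
    . . X X X X .
    . . X X X . .
    . . . X X . .
    . . . X X . .
    . . . . . . .
T2:
  2·area = 20  (B↔C swapped to make it positive)
  edge (4, 11)→(2, 6): d=(-2,-5) top-left  bias=+0
  edge (2, 6)→(8, 11): d=(6,5) right/bottom  bias=-1
  edge (8, 11)→(4, 11): d=(-4,0) right/bottom  bias=-1
    (1,3)@(3, 7): e=[3,1,16] → X
    (2,3)@(5, 7): e=[13,-9,16] → .
    (1,4)@(3, 9): e=[-1,13,8] → .
    (2,4)@(5, 9): e=[9,3,8] → X
    (3,4)@(7, 9): e=[19,-7,8] → .
    (0,5)@(1, 11): e=[-15,35,0] → .  [on edge]
    (1,5)@(3, 11): e=[-5,25,0] → .  [on edge]
    (2,5)@(5, 11): e=[5,15,0] → .  [on edge]
    (3,5)@(7, 11): e=[15,5,0] → .  [on edge]
    (4,5)@(9, 11): e=[25,-5,0] → .  [on edge]
    (5,5)@(11, 11): e=[35,-15,0] → .  [on edge]
    (6,5)@(13, 11): e=[45,-25,0] → .  [on edge]
  covered (2 px):
    . . . . . . .
    . . . . . . .
    . . . . . . .
    . X . . . . .
    . . X . . . .
    . . . . . . .
    . . . . . . .
    . . . . . . .

Z-buffer (winner per pixel, '.' = empty):
  1 1 1 1 1 1 1
  . 1 1 1 1 1 .
  . 1 0 0 0 1 .
  . 2 1 0 1 1 .
  . . 2 0 1 . .
  . . . 0 1 . .
  . . . 1 1 . .
  . . . . . . .

Answer: 1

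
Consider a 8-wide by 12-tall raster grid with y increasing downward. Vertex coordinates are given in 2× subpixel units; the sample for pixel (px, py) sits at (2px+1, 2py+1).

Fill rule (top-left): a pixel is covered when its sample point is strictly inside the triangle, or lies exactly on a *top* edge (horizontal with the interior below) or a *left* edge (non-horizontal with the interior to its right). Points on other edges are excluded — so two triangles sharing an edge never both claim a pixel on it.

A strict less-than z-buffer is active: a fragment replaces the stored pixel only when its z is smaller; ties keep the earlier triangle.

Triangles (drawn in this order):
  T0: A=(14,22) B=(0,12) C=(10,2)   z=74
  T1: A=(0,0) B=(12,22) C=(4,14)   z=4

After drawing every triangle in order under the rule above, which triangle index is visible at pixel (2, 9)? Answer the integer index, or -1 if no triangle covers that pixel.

T0:
  2·area = 240
  edge (14, 22)→(0, 12): d=(-14,-10) top-left  bias=+0
  edge (0, 12)→(10, 2): d=(10,-10) top-left  bias=+0
  edge (10, 2)→(14, 22): d=(4,20) right/bottom  bias=-1
    (5,0)@(11, 1): e=[264,0,-24] → ·  [on edge]
    (4,1)@(9, 3): e=[216,0,24] → █  [on edge]
    (5,1)@(11, 3): e=[236,20,-16] → ·
    (3,2)@(7, 5): e=[168,0,72] → █  [on edge]
    (5,2)@(11, 5): e=[208,40,-8] → ·
    (2,3)@(5, 7): e=[120,0,120] → █  [on edge]
    (5,3)@(11, 7): e=[180,60,0] → ·  [on edge]
    (1,4)@(3, 9): e=[72,0,168] → █  [on edge]
    (5,4)@(11, 9): e=[152,80,8] → █
    (6,4)@(13, 9): e=[172,100,-32] → ·
    (0,5)@(1, 11): e=[24,0,216] → █  [on edge]
    (6,5)@(13, 11): e=[144,120,-24] → ·
    (3,8)@(7, 17): e=[0,120,120] → █  [on edge]
    (6,8)@(13, 17): e=[60,180,0] → ·  [on edge]
  covered (32 px):
    · · · · · · · ·
    · · · · █ · · ·
    · · · █ █ · · ·
    · · █ █ █ · · ·
    · █ █ █ █ █ · ·
    █ █ █ █ █ █ · ·
    · █ █ █ █ █ · ·
    · · █ █ █ █ · ·
    · · · █ █ █ · ·
    · · · · · █ █ ·
    · · · · · · █ ·
    · · · · · · · ·
T1:
  2·area = 80
  edge (0, 0)→(12, 22): d=(12,22) right/bottom  bias=-1
  edge (12, 22)→(4, 14): d=(-8,-8) top-left  bias=+0
  edge (4, 14)→(0, 0): d=(-4,-14) top-left  bias=+0
    (0,1)@(1, 3): e=[14,64,2] → █
    (1,1)@(3, 3): e=[-30,80,30] → ·
    (0,2)@(1, 5): e=[38,48,-6] → ·
    (1,3)@(3, 7): e=[18,48,14] → █
    (2,3)@(5, 7): e=[-26,64,42] → ·
    (1,4)@(3, 9): e=[42,32,6] → █
    (2,4)@(5, 9): e=[-2,48,34] → ·
    (0,5)@(1, 11): e=[110,0,-30] → ·  [on edge]
    (1,5)@(3, 11): e=[66,16,-2] → ·
    (2,5)@(5, 11): e=[22,32,26] → █
    (3,5)@(7, 11): e=[-22,48,54] → ·
    (1,6)@(3, 13): e=[90,0,-10] → ·  [on edge]
    (2,7)@(5, 15): e=[70,0,10] → █  [on edge]
    (3,8)@(7, 17): e=[50,0,30] → █  [on edge]
    (4,9)@(9, 19): e=[30,0,50] → █  [on edge]
    (5,10)@(11, 21): e=[10,0,70] → █  [on edge]
    (6,11)@(13, 23): e=[-10,0,90] → ·  [on edge]
  covered (12 px):
    · · · · · · · ·
    █ · · · · · · ·
    · · · · · · · ·
    · █ · · · · · ·
    · █ · · · · · ·
    · · █ · · · · ·
    · · █ █ · · · ·
    · · █ █ · · · ·
    · · · █ █ · · ·
    · · · · █ · · ·
    · · · · · █ · ·
    · · · · · · · ·

Z-buffer (winner per pixel, '.' = empty):
  . . . . . . . .
  1 . . . 0 . . .
  . . . 0 0 . . .
  . 1 0 0 0 . . .
  . 1 0 0 0 0 . .
  0 0 1 0 0 0 . .
  . 0 1 1 0 0 . .
  . . 1 1 0 0 . .
  . . . 1 1 0 . .
  . . . . 1 0 0 .
  . . . . . 1 0 .
  . . . . . . . .

Result: -1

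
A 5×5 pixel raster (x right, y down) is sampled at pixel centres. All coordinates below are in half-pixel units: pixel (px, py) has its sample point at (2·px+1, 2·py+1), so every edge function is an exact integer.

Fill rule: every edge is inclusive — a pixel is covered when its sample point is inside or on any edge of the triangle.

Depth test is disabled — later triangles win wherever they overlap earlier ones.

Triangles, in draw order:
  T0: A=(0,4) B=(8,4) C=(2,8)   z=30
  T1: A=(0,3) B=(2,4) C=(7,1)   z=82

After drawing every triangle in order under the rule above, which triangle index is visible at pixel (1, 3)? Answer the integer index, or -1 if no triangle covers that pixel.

T0:
  2·area = 32
  edge (0, 4)→(8, 4): d=(8,0) inclusive
  edge (8, 4)→(2, 8): d=(-6,4) inclusive
  edge (2, 8)→(0, 4): d=(-2,-4) inclusive
    (0,2)@(1, 5): e=[8,22,2] → X
    (1,2)@(3, 5): e=[8,14,10] → X
    (2,2)@(5, 5): e=[8,6,18] → X
    (3,2)@(7, 5): e=[8,-2,26] → .
    (0,3)@(1, 7): e=[24,10,-2] → .
    (1,3)@(3, 7): e=[24,2,6] → X
    (2,3)@(5, 7): e=[24,-6,14] → .
    (1,4)@(3, 9): e=[40,-10,2] → .
  covered (4 px):
    . . . . .
    . . . . .
    X X X . .
    . X . . .
    . . . . .
T1:
  2·area = 11  (B↔C swapped to make it positive)
  edge (0, 3)→(7, 1): d=(7,-2) inclusive
  edge (7, 1)→(2, 4): d=(-5,3) inclusive
  edge (2, 4)→(0, 3): d=(-2,-1) inclusive
    (3,0)@(7, 1): e=[0,0,11] → X  [on edge]
    (4,0)@(9, 1): e=[4,-6,13] → .
    (0,1)@(1, 3): e=[2,8,1] → X
    (1,1)@(3, 3): e=[6,2,3] → X
    (2,1)@(5, 3): e=[10,-4,5] → .
    (3,1)@(7, 3): e=[14,-10,7] → .
    (0,2)@(1, 5): e=[16,-2,-3] → .
    (1,2)@(3, 5): e=[20,-8,-1] → .
  covered (3 px):
    . . . X .
    X X . . .
    . . . . .
    . . . . .
    . . . . .

Z-buffer (winner per pixel, '.' = empty):
  . . . 1 .
  1 1 . . .
  0 0 0 . .
  . 0 . . .
  . . . . .

Answer: 0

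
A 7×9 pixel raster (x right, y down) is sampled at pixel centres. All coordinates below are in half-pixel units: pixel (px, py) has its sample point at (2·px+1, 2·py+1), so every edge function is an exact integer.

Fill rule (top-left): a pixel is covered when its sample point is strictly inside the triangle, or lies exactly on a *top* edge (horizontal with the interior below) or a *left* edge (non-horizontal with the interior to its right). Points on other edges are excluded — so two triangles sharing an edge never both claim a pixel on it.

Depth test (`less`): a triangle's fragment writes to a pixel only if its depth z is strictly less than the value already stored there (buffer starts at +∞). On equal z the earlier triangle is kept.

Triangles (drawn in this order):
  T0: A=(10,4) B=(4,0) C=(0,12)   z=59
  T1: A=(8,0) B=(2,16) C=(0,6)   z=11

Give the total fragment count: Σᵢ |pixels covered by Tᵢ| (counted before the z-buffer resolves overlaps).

T0:
  2·area = 88  (B↔C swapped to make it positive)
  edge (10, 4)→(0, 12): d=(-10,8) right/bottom  bias=-1
  edge (0, 12)→(4, 0): d=(4,-12) top-left  bias=+0
  edge (4, 0)→(10, 4): d=(6,4) right/bottom  bias=-1
    (2,0)@(5, 1): e=[70,16,2] → X
    (3,0)@(7, 1): e=[54,40,-6] → .
    (1,1)@(3, 3): e=[66,0,22] → X  [on edge]
    (3,1)@(7, 3): e=[34,48,6] → X
    (4,1)@(9, 3): e=[18,72,-2] → .
    (1,2)@(3, 5): e=[46,8,34] → X
    (4,2)@(9, 5): e=[-2,80,10] → .
    (1,3)@(3, 7): e=[26,16,46] → X
    (3,3)@(7, 7): e=[-6,64,30] → .
    (0,4)@(1, 9): e=[22,0,66] → X  [on edge]
    (2,4)@(5, 9): e=[-10,48,50] → .
    (0,5)@(1, 11): e=[2,8,78] → X
  covered (12 px):
    . . X . . . .
    . X X X . . .
    . X X X . . .
    . X X . . . .
    X X . . . . .
    X . . . . . .
    . . . . . . .
    . . . . . . .
    . . . . . . .
T1:
  2·area = 92
  edge (8, 0)→(2, 16): d=(-6,16) right/bottom  bias=-1
  edge (2, 16)→(0, 6): d=(-2,-10) top-left  bias=+0
  edge (0, 6)→(8, 0): d=(8,-6) top-left  bias=+0
    (3,0)@(7, 1): e=[10,80,2] → X
    (4,0)@(9, 1): e=[-22,100,14] → .
    (2,1)@(5, 3): e=[30,56,6] → X
    (3,1)@(7, 3): e=[-2,76,18] → .
    (1,2)@(3, 5): e=[50,32,10] → X
    (3,2)@(7, 5): e=[-14,72,34] → .
    (0,3)@(1, 7): e=[70,8,14] → X
    (3,3)@(7, 7): e=[-26,68,50] → .
    (0,4)@(1, 9): e=[58,4,30] → X
    (2,4)@(5, 9): e=[-6,44,54] → .
    (0,5)@(1, 11): e=[46,0,46] → X  [on edge]
    (2,5)@(5, 11): e=[-18,40,70] → .
  covered (12 px):
    . . . X . . .
    . . X . . . .
    . X X . . . .
    X X X . . . .
    X X . . . . .
    X X . . . . .
    . X . . . . .
    . . . . . . .
    . . . . . . .

Final: 24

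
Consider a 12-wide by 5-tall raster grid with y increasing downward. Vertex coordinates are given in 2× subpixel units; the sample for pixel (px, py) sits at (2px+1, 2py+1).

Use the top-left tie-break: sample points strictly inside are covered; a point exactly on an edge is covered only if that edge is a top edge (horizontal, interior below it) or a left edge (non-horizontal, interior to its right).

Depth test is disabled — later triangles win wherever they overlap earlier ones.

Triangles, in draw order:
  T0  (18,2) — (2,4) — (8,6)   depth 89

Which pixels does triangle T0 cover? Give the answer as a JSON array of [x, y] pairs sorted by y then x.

T0:
  2·area = 44  (B↔C swapped to make it positive)
  edge (18, 2)→(8, 6): d=(-10,4) right/bottom  bias=-1
  edge (8, 6)→(2, 4): d=(-6,-2) top-left  bias=+0
  edge (2, 4)→(18, 2): d=(16,-2) top-left  bias=+0
    (5,1)@(11, 3): e=[18,24,2] → #
    (6,1)@(13, 3): e=[10,28,6] → #
    (7,1)@(15, 3): e=[2,32,10] → #
    (8,1)@(17, 3): e=[-6,36,14] → ·
    (2,2)@(5, 5): e=[22,0,22] → #  [on edge]
    (3,2)@(7, 5): e=[14,4,26] → #
    (4,2)@(9, 5): e=[6,8,30] → #
    (5,2)@(11, 5): e=[-2,12,34] → ·
    (6,2)@(13, 5): e=[-10,16,38] → ·
    (7,2)@(15, 5): e=[-18,20,42] → ·
    (2,3)@(5, 7): e=[2,-12,54] → ·
    (3,3)@(7, 7): e=[-6,-8,58] → ·
    (5,3)@(11, 7): e=[-22,0,66] → ·  [on edge]
    (8,4)@(17, 9): e=[-66,0,110] → ·  [on edge]
  covered (6 px):
    · · · · · · · · · · · ·
    · · · · · # # # · · · ·
    · · # # # · · · · · · ·
    · · · · · · · · · · · ·
    · · · · · · · · · · · ·

Answer: [[5,1],[6,1],[7,1],[2,2],[3,2],[4,2]]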